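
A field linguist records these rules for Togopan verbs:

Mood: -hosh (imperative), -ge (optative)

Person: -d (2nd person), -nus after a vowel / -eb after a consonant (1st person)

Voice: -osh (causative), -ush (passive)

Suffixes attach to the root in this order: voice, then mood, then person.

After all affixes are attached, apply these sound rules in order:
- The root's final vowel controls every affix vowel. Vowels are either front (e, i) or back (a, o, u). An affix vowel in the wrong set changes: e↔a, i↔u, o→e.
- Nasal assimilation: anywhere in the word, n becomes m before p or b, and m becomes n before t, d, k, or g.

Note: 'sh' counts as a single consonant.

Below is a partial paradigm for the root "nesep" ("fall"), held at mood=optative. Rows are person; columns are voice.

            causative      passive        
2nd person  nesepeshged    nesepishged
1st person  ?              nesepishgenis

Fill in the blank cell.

Attach voice causative -osh → neseposh.
Attach mood optative -ge → neseposhge.
Attach person 1st person -nus (after vowel 'e') → neseposhgenus.
Apply vowel harmony: neseposhgenus → nesepeshgenis.
Nasal assimilation: no change.

nesepeshgenis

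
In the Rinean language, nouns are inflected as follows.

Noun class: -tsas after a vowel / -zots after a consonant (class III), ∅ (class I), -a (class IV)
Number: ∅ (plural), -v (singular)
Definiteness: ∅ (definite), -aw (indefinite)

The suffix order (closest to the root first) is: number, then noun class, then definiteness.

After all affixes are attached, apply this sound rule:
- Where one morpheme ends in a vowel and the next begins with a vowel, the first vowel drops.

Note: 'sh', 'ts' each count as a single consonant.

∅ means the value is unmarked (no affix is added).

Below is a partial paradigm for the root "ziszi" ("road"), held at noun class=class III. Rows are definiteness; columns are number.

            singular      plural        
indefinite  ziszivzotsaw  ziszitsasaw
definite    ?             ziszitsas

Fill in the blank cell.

ziszivzots

Attach number singular -v → zisziv.
Attach noun class class III -zots (after consonant 'v') → ziszivzots.
definiteness = definite: zero marking, form stays ziszivzots.
Vowel deletion: no change.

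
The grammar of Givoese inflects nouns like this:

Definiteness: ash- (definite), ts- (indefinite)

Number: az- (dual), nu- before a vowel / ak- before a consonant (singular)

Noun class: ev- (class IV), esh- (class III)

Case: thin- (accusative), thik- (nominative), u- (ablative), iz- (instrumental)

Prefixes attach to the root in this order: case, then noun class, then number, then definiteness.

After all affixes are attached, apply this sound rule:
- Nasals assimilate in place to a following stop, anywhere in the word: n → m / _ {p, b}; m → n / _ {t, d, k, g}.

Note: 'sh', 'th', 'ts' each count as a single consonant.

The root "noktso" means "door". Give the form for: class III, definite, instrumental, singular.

Attach case instrumental iz- → iznoktso.
Attach noun class class III esh- → eshiznoktso.
Attach number singular nu- (before vowel 'e') → nueshiznoktso.
Attach definiteness definite ash- → ashnueshiznoktso.
Nasal assimilation: no change.

ashnueshiznoktso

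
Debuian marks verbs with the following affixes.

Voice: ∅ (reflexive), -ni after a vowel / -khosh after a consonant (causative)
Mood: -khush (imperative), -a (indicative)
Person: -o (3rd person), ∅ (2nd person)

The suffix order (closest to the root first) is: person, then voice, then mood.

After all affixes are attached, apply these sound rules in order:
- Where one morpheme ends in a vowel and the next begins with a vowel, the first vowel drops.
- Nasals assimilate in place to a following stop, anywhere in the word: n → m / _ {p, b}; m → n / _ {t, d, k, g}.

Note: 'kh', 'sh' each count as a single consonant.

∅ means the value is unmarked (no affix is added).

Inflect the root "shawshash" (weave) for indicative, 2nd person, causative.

shawshashkhosha

person = 2nd person: zero marking, form stays shawshash.
Attach voice causative -khosh (after consonant 'sh') → shawshashkhosh.
Attach mood indicative -a → shawshashkhosha.
Vowel deletion: no change.
Nasal assimilation: no change.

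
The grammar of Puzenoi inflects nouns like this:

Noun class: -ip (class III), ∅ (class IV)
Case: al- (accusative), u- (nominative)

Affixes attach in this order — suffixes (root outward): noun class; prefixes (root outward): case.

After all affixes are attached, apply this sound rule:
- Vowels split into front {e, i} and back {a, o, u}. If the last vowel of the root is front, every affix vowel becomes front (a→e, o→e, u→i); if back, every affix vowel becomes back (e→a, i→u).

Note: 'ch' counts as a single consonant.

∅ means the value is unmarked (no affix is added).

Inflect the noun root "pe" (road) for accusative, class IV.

elpe

noun class = class IV: zero marking, form stays pe.
Attach case accusative al- → alpe.
Apply vowel harmony: alpe → elpe.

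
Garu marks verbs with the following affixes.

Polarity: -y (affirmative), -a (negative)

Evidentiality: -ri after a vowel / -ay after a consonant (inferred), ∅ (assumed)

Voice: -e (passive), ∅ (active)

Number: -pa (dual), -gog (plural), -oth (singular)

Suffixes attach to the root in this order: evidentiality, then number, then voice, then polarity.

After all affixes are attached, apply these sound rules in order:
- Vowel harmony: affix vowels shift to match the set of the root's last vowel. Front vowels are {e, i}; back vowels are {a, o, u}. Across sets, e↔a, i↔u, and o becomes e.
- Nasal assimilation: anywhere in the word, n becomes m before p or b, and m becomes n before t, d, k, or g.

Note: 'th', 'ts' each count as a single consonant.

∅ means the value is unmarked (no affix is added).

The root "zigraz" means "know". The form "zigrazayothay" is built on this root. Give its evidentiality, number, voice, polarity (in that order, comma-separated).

Segment: zigraz-ay-oth-e-y.
evidentiality: -ri/ay → inferred.
number: -oth → singular.
voice: -e → passive.
polarity: -y → affirmative.

inferred, singular, passive, affirmative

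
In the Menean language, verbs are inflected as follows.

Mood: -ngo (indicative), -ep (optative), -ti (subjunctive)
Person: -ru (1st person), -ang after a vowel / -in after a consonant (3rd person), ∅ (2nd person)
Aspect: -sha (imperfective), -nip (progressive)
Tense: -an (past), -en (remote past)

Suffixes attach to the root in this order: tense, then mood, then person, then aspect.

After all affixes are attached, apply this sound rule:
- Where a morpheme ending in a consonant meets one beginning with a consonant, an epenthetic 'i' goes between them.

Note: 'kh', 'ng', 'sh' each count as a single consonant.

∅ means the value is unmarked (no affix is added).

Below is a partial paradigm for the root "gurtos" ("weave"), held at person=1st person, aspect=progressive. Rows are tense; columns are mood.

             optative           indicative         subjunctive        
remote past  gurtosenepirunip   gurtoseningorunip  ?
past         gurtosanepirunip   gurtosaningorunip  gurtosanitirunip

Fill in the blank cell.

gurtosenitirunip

Attach tense remote past -en → gurtosen.
Attach mood subjunctive -ti → gurtosenti.
Attach person 1st person -ru → gurtosentiru.
Attach aspect progressive -nip → gurtosentirunip.
Apply epenthesis: gurtosentirunip → gurtosenitirunip.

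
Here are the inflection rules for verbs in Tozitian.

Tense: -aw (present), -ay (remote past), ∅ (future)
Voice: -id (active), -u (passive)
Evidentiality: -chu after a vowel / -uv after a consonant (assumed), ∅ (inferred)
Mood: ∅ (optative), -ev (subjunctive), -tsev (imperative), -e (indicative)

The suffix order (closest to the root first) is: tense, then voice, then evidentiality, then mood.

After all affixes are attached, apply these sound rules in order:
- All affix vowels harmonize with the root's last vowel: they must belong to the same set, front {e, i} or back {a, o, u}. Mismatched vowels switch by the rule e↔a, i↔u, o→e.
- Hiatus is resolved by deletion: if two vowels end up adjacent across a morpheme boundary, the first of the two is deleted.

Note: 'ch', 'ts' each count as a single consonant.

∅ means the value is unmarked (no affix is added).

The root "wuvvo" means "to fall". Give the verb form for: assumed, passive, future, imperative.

wuvvuchutsav

tense = future: zero marking, form stays wuvvo.
Attach voice passive -u → wuvvou.
Attach evidentiality assumed -chu (after vowel 'u') → wuvvouchu.
Attach mood imperative -tsev → wuvvouchutsev.
Apply vowel harmony: wuvvouchutsev → wuvvouchutsav.
Apply vowel deletion: wuvvouchutsav → wuvvuchutsav.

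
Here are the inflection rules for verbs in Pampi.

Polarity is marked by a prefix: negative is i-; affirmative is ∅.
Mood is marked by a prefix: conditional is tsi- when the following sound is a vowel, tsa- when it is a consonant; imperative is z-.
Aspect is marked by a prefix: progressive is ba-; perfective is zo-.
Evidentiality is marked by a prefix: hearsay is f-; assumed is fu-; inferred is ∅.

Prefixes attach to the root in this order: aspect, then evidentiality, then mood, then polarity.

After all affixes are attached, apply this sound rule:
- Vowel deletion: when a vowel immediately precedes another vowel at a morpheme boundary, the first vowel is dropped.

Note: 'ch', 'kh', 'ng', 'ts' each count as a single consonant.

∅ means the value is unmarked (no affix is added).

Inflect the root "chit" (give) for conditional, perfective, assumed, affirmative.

Attach aspect perfective zo- → zochit.
Attach evidentiality assumed fu- → fuzochit.
Attach mood conditional tsa- (before consonant 'f') → tsafuzochit.
polarity = affirmative: zero marking, form stays tsafuzochit.
Vowel deletion: no change.

tsafuzochit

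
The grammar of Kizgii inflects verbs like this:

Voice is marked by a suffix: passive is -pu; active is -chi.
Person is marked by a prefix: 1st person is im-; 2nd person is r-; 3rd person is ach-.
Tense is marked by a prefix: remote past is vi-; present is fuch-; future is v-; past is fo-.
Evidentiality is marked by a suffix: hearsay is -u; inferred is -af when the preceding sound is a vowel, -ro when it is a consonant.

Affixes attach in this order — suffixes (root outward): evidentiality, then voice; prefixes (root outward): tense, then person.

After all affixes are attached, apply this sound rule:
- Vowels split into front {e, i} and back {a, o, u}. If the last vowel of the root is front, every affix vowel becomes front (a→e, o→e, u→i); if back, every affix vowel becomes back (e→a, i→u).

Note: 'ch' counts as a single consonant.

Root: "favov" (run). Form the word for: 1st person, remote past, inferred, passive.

umvufavovropu

Attach evidentiality inferred -ro (after consonant 'v') → favovro.
Attach tense remote past vi- → vifavovro.
Attach person 1st person im- → imvifavovro.
Attach voice passive -pu → imvifavovropu.
Apply vowel harmony: imvifavovropu → umvufavovropu.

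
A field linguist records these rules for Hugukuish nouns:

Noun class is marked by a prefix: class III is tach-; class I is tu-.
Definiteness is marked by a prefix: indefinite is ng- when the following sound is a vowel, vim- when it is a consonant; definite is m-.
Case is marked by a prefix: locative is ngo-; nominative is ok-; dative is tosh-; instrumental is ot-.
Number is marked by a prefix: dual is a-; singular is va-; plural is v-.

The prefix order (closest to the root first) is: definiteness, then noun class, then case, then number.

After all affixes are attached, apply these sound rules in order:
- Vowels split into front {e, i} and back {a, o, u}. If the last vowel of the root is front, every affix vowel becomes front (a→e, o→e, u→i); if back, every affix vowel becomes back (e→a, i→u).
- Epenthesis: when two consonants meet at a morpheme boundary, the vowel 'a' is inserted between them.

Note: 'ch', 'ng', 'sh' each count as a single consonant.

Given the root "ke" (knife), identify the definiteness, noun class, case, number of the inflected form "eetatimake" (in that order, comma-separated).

definite, class I, instrumental, dual

Segment: a-ot-tu-m-ke.
definiteness: m- → definite.
noun class: tu- → class I.
case: ot- → instrumental.
number: a- → dual.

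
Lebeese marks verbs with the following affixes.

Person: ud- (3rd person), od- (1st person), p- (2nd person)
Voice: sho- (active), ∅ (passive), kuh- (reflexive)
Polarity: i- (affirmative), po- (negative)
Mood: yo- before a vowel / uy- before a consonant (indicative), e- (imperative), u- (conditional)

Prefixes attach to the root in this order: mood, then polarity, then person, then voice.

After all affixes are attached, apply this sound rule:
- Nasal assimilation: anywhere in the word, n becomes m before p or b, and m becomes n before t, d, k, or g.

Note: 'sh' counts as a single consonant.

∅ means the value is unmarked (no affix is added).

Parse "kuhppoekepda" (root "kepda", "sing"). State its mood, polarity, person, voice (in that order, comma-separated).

imperative, negative, 2nd person, reflexive

Segment: kuh-p-po-e-kepda.
mood: e- → imperative.
polarity: po- → negative.
person: p- → 2nd person.
voice: kuh- → reflexive.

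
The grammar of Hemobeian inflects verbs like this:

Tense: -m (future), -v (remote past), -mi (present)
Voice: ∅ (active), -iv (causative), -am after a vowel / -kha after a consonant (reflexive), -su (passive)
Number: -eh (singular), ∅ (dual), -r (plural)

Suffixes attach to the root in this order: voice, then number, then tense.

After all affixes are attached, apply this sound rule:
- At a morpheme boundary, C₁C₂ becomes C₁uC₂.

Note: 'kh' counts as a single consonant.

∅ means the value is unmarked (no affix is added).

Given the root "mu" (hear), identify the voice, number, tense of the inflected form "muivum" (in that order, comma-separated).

Segment: mu-iv-m.
voice: -iv → causative.
number: ∅ → dual.
tense: -m → future.

causative, dual, future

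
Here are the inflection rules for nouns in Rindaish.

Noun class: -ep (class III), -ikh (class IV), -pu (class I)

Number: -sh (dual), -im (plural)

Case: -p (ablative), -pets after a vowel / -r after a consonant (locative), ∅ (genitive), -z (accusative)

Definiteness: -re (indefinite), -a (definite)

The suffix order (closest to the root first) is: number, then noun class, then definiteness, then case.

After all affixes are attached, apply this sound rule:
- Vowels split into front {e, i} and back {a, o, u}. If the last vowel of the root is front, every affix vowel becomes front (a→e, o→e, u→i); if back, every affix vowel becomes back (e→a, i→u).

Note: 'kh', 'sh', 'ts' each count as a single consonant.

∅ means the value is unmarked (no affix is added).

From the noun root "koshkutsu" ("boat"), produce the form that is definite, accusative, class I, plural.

Attach number plural -im → koshkutsuim.
Attach noun class class I -pu → koshkutsuimpu.
Attach definiteness definite -a → koshkutsuimpua.
Attach case accusative -z → koshkutsuimpuaz.
Apply vowel harmony: koshkutsuimpuaz → koshkutsuumpuaz.

koshkutsuumpuaz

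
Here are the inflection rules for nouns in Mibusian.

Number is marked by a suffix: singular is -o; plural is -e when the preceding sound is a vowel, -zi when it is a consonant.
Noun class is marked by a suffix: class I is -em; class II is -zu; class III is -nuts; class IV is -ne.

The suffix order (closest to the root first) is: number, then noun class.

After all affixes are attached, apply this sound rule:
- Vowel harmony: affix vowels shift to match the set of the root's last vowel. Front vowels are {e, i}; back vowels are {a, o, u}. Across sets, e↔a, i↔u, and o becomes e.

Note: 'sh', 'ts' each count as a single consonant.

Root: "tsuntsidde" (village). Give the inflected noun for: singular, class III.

Attach number singular -o → tsuntsiddeo.
Attach noun class class III -nuts → tsuntsiddeonuts.
Apply vowel harmony: tsuntsiddeonuts → tsuntsiddeenits.

tsuntsiddeenits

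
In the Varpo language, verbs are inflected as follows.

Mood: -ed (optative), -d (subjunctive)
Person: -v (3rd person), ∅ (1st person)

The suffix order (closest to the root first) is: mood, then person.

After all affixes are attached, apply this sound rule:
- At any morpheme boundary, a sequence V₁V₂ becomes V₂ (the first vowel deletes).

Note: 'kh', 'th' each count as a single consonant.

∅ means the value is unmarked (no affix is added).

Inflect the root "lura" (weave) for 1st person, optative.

lured

Attach mood optative -ed → luraed.
person = 1st person: zero marking, form stays luraed.
Apply vowel deletion: luraed → lured.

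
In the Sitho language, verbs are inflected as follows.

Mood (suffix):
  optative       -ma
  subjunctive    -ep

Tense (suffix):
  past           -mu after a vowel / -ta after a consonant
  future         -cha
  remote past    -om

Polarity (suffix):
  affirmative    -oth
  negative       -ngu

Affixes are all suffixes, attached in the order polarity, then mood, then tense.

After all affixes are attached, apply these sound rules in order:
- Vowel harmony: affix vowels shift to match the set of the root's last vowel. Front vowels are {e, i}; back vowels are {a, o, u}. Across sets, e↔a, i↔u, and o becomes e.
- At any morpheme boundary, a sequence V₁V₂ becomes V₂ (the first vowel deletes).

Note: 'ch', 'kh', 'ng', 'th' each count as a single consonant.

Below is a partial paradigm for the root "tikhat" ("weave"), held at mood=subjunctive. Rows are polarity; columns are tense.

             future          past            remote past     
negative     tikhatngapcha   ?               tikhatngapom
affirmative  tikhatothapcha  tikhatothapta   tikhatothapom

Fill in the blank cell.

tikhatngapta

Attach polarity negative -ngu → tikhatngu.
Attach mood subjunctive -ep → tikhatnguep.
Attach tense past -ta (after consonant 'p') → tikhatnguepta.
Apply vowel harmony: tikhatnguepta → tikhatnguapta.
Apply vowel deletion: tikhatnguapta → tikhatngapta.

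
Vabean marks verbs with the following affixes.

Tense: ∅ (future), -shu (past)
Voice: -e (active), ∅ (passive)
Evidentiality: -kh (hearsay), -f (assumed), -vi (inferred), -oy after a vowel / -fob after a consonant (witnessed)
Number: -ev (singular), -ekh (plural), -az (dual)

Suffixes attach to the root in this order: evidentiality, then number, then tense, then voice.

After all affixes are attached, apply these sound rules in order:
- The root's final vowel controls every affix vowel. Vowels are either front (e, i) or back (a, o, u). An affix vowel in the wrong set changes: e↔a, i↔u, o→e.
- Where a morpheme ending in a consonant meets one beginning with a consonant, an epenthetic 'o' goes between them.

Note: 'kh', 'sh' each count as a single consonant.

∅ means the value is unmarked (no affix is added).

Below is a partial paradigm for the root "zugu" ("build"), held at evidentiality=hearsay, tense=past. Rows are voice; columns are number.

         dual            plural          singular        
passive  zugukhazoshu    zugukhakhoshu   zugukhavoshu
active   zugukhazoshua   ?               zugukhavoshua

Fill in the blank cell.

zugukhakhoshua

Attach evidentiality hearsay -kh → zugukh.
Attach number plural -ekh → zugukhekh.
Attach tense past -shu → zugukhekhshu.
Attach voice active -e → zugukhekhshue.
Apply vowel harmony: zugukhekhshue → zugukhakhshua.
Apply epenthesis: zugukhakhshua → zugukhakhoshua.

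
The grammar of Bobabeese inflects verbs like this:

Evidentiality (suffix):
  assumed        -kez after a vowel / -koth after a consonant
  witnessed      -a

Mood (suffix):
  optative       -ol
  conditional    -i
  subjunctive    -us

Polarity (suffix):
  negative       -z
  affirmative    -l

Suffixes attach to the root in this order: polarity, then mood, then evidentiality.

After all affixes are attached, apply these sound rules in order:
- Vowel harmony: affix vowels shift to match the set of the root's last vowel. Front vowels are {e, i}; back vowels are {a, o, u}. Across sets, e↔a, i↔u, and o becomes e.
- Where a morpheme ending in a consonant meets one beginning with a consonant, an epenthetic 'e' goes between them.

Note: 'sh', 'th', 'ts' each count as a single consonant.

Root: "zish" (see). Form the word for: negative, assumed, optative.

zishezeleketh

Attach polarity negative -z → zishz.
Attach mood optative -ol → zishzol.
Attach evidentiality assumed -koth (after consonant 'l') → zishzolkoth.
Apply vowel harmony: zishzolkoth → zishzelketh.
Apply epenthesis: zishzelketh → zishezeleketh.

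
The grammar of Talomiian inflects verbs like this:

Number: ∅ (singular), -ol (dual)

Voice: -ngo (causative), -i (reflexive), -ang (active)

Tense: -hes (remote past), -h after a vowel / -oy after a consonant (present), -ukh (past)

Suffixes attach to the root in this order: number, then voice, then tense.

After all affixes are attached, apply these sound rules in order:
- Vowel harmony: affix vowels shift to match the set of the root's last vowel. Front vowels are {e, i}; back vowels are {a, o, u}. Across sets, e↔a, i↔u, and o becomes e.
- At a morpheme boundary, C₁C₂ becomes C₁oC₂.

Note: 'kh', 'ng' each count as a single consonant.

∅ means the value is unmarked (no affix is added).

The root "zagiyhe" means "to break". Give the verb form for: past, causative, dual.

zagiyheelongeikh

Attach number dual -ol → zagiyheol.
Attach voice causative -ngo → zagiyheolngo.
Attach tense past -ukh → zagiyheolngoukh.
Apply vowel harmony: zagiyheolngoukh → zagiyheelngeikh.
Apply epenthesis: zagiyheelngeikh → zagiyheelongeikh.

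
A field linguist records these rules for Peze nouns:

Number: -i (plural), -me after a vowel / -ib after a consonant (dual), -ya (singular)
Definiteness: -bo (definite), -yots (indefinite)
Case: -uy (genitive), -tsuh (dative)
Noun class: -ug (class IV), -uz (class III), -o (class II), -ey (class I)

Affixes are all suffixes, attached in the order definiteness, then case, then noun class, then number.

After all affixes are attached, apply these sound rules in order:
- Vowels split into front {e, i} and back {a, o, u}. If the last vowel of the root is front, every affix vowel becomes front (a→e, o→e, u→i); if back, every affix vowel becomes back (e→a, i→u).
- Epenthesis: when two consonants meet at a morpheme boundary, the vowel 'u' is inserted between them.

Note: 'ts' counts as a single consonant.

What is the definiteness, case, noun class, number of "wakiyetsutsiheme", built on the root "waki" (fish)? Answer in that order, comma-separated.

Segment: waki-yots-tsuh-o-me.
definiteness: -yots → indefinite.
case: -tsuh → dative.
noun class: -o → class II.
number: -me/ib → dual.

indefinite, dative, class II, dual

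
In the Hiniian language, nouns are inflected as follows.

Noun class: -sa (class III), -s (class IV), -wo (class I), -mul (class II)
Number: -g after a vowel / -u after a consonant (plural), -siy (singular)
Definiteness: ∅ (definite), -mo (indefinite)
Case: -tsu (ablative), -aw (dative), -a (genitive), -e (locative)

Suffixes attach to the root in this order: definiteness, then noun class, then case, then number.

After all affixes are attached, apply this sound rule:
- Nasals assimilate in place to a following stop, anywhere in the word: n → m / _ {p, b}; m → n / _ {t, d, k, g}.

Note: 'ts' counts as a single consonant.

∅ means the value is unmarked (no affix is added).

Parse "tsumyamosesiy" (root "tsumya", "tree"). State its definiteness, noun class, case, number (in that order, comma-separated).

indefinite, class IV, locative, singular

Segment: tsumya-mo-s-e-siy.
definiteness: -mo → indefinite.
noun class: -s → class IV.
case: -e → locative.
number: -siy → singular.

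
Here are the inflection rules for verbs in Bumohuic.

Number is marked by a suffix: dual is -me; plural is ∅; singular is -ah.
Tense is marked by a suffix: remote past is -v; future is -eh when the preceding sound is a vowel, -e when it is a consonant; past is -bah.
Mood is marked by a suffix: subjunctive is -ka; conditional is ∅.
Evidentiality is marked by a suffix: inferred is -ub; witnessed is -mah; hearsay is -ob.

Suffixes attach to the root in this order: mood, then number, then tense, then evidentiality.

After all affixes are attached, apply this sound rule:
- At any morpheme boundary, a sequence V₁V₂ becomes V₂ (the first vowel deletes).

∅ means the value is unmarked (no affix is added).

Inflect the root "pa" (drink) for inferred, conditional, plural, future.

pehub

mood = conditional: zero marking, form stays pa.
number = plural: zero marking, form stays pa.
Attach tense future -eh (after vowel 'a') → paeh.
Attach evidentiality inferred -ub → paehub.
Apply vowel deletion: paehub → pehub.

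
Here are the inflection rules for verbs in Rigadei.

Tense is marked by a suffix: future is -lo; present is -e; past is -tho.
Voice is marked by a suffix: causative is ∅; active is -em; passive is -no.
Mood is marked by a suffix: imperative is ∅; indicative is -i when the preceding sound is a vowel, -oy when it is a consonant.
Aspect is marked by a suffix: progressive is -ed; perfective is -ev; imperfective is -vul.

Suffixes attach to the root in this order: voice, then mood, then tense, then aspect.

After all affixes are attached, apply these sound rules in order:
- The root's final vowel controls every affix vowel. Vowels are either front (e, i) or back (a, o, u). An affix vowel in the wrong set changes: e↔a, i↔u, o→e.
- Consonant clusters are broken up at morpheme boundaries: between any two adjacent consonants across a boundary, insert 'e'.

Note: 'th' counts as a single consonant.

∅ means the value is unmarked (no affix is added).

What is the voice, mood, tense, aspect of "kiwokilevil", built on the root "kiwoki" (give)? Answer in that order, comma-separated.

causative, imperative, future, imperfective

Segment: kiwoki-lo-vul.
voice: ∅ → causative.
mood: ∅ → imperative.
tense: -lo → future.
aspect: -vul → imperfective.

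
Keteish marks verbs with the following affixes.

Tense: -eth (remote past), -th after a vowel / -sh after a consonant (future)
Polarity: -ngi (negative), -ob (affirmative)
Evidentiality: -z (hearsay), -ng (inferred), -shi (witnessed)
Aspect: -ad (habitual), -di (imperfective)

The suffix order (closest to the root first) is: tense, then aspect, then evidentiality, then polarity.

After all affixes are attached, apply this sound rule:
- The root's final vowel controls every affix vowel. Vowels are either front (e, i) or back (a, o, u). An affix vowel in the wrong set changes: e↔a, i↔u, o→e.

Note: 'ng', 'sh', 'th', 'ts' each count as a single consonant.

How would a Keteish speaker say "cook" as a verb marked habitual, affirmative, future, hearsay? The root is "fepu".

feputhadzob

Attach tense future -th (after vowel 'u') → feputh.
Attach aspect habitual -ad → feputhad.
Attach evidentiality hearsay -z → feputhadz.
Attach polarity affirmative -ob → feputhadzob.
Vowel harmony: no change.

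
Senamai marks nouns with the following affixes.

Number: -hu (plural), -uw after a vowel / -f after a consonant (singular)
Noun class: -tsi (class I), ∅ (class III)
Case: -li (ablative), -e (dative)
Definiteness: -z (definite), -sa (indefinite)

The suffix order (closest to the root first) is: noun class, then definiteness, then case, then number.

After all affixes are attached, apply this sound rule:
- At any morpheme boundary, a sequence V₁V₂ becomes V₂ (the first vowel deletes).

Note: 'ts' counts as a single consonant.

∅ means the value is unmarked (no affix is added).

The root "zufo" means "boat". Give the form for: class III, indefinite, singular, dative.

noun class = class III: zero marking, form stays zufo.
Attach definiteness indefinite -sa → zufosa.
Attach case dative -e → zufosae.
Attach number singular -uw (after vowel 'e') → zufosaeuw.
Apply vowel deletion: zufosaeuw → zufosuw.

zufosuw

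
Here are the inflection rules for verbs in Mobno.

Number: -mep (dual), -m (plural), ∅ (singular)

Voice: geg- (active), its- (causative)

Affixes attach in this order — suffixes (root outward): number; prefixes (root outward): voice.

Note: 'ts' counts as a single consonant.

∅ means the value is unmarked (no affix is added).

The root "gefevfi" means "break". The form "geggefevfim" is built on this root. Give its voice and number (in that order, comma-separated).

Segment: geg-gefevfi-m.
voice: geg- → active.
number: -m → plural.

active, plural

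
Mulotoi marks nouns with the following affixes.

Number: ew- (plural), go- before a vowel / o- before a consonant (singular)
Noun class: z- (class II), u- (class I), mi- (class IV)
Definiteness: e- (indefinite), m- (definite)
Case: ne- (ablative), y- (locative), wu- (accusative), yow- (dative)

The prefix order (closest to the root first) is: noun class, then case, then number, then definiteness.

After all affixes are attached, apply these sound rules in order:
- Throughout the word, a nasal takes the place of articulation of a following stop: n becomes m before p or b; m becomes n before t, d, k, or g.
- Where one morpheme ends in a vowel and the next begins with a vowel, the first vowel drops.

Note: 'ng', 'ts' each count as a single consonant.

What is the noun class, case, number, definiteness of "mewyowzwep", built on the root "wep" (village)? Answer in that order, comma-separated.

Segment: m-ew-yow-z-wep.
noun class: z- → class II.
case: yow- → dative.
number: ew- → plural.
definiteness: m- → definite.

class II, dative, plural, definite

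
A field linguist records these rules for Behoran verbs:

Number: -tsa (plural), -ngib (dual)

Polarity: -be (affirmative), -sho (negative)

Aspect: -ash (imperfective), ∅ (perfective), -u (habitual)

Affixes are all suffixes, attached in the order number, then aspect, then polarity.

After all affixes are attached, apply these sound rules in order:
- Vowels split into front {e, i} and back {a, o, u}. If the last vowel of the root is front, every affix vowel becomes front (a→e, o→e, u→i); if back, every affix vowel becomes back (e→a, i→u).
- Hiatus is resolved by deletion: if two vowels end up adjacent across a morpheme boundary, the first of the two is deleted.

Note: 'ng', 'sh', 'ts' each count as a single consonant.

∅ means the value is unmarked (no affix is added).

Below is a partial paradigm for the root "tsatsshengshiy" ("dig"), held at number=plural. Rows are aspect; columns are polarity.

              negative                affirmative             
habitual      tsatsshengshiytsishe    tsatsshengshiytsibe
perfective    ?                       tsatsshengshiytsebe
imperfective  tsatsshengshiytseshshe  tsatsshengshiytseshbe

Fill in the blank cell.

Attach number plural -tsa → tsatsshengshiytsa.
aspect = perfective: zero marking, form stays tsatsshengshiytsa.
Attach polarity negative -sho → tsatsshengshiytsasho.
Apply vowel harmony: tsatsshengshiytsasho → tsatsshengshiytseshe.
Vowel deletion: no change.

tsatsshengshiytseshe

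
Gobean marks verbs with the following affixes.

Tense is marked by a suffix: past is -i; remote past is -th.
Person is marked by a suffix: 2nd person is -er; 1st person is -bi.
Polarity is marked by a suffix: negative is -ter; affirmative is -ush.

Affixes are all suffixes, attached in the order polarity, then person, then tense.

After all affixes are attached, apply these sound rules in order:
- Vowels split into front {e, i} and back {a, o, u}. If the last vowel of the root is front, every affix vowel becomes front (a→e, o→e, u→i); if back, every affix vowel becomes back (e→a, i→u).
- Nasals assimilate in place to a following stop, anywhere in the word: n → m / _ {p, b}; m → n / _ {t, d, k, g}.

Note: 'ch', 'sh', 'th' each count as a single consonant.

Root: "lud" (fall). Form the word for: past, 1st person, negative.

Attach polarity negative -ter → ludter.
Attach person 1st person -bi → ludterbi.
Attach tense past -i → ludterbii.
Apply vowel harmony: ludterbii → ludtarbuu.
Nasal assimilation: no change.

ludtarbuu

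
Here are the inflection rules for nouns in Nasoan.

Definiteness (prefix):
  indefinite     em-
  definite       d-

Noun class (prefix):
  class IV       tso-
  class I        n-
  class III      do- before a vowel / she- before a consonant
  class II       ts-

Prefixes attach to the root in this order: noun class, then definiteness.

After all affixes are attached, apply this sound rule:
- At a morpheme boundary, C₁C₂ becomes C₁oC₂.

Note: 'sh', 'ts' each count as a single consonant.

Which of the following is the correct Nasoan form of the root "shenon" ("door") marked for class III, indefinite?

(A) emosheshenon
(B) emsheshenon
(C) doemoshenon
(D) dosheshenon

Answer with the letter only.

Attach noun class class III she- (before consonant 'sh') → sheshenon.
Attach definiteness indefinite em- → emsheshenon.
Apply epenthesis: emsheshenon → emosheshenon.
So the correct form is emosheshenon, option (A).
(C) doemoshenon is wrong: it has the affixes in the wrong order.
(D) dosheshenon is wrong: it uses definite instead of indefinite for definiteness.
(B) emsheshenon is wrong: it fails to apply the sound rule(s).

A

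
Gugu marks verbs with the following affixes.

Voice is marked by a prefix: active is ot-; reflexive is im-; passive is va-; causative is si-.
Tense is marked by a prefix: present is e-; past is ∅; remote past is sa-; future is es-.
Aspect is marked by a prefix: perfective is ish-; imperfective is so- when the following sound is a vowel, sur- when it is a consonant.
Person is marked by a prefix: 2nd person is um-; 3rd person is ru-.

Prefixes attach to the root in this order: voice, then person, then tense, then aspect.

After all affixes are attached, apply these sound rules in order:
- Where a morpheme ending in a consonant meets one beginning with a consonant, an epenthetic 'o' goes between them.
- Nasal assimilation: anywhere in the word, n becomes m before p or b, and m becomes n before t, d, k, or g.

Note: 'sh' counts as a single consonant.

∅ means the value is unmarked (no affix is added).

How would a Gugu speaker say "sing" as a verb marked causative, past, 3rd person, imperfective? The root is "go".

Attach voice causative si- → sigo.
Attach person 3rd person ru- → rusigo.
tense = past: zero marking, form stays rusigo.
Attach aspect imperfective sur- (before consonant 'r') → surrusigo.
Apply epenthesis: surrusigo → surorusigo.
Nasal assimilation: no change.

surorusigo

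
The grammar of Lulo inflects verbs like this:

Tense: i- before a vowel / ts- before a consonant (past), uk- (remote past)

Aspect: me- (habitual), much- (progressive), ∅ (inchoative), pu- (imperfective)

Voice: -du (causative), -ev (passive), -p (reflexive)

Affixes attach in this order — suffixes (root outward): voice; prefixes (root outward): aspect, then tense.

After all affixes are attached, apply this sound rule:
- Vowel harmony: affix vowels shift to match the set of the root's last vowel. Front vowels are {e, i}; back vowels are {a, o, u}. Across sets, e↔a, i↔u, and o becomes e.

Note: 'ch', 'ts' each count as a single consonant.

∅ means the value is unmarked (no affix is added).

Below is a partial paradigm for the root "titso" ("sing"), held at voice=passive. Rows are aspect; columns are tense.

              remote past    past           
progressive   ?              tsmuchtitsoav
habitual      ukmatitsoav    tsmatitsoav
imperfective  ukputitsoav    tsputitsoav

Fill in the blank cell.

Attach voice passive -ev → titsoev.
Attach aspect progressive much- → muchtitsoev.
Attach tense remote past uk- → ukmuchtitsoev.
Apply vowel harmony: ukmuchtitsoev → ukmuchtitsoav.

ukmuchtitsoav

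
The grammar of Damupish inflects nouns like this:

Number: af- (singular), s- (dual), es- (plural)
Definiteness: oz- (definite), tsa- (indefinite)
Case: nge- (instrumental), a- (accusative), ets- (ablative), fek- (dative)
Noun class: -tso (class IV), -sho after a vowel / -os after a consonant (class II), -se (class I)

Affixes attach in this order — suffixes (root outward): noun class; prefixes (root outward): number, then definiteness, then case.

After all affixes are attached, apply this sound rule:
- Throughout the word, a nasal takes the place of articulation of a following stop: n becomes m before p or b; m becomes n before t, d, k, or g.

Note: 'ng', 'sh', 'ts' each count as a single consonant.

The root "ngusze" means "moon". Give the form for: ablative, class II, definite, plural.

etsozesnguszesho

Attach number plural es- → esngusze.
Attach definiteness definite oz- → ozesngusze.
Attach case ablative ets- → etsozesngusze.
Attach noun class class II -sho (after vowel 'e') → etsozesnguszesho.
Nasal assimilation: no change.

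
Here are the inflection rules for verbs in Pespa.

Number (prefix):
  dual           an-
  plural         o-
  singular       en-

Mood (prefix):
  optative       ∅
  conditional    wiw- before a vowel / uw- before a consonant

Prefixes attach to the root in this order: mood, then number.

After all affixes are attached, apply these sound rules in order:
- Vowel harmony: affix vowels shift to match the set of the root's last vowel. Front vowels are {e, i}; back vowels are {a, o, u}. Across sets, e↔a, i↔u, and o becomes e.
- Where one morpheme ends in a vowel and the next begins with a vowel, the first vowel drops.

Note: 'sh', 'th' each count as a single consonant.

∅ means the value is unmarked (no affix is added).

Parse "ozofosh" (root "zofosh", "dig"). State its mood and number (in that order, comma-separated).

optative, plural

Segment: o-zofosh.
mood: ∅ → optative.
number: o- → plural.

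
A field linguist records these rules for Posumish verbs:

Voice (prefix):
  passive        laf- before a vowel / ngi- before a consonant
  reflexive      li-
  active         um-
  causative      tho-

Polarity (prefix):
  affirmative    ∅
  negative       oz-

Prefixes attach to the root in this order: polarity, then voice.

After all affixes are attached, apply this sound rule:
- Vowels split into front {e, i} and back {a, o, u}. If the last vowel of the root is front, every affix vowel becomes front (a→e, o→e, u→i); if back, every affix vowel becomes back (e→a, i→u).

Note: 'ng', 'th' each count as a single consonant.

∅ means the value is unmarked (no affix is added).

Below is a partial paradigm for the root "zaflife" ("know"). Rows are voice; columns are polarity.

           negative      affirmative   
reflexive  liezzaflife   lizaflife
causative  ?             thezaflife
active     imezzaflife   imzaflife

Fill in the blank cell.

theezzaflife

Attach polarity negative oz- → ozzaflife.
Attach voice causative tho- → thoozzaflife.
Apply vowel harmony: thoozzaflife → theezzaflife.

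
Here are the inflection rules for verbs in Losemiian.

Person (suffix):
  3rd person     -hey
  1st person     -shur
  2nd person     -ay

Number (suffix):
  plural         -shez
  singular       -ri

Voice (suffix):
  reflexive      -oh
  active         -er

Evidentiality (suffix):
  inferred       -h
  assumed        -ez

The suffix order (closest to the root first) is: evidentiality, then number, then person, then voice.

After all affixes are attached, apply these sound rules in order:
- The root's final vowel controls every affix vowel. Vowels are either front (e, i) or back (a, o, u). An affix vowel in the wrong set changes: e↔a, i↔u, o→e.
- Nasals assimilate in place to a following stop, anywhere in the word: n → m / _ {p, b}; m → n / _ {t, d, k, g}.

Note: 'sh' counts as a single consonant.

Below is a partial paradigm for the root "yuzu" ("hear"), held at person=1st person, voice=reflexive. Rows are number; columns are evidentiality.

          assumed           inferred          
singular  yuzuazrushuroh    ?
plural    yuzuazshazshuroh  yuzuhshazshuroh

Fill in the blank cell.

yuzuhrushuroh

Attach evidentiality inferred -h → yuzuh.
Attach number singular -ri → yuzuhri.
Attach person 1st person -shur → yuzuhrishur.
Attach voice reflexive -oh → yuzuhrishuroh.
Apply vowel harmony: yuzuhrishuroh → yuzuhrushuroh.
Nasal assimilation: no change.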